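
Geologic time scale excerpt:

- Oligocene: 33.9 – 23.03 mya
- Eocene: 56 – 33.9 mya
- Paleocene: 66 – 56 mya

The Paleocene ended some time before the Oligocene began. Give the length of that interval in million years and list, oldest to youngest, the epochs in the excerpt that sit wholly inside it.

End of Paleocene = 56 Ma; start of Oligocene = 33.9 Ma.
Gap = 56 − 33.9 = 22.1 Myr.
Epochs wholly inside 56–33.9 Ma: Eocene (56–33.9).

22.1 million years; Eocene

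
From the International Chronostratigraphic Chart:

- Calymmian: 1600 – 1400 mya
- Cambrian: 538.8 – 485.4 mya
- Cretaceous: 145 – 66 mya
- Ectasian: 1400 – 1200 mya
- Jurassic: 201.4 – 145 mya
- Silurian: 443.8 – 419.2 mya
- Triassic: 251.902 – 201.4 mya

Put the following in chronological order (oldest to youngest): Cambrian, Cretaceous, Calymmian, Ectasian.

Calymmian, Ectasian, Cambrian, Cretaceous

The oldest of these is Calymmian (starts 1600 Ma) and the youngest is Cretaceous (ends 66 Ma).
In between, by decreasing start age: Ectasian (1400), Cambrian (538.8).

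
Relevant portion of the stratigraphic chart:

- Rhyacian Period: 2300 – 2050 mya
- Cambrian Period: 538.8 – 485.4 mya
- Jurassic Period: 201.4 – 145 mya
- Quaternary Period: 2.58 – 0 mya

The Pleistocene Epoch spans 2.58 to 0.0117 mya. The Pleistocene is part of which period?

Quaternary

The Pleistocene (2.58–0.0117 Ma) lies entirely within 2.58–0 Ma, the Quaternary Period.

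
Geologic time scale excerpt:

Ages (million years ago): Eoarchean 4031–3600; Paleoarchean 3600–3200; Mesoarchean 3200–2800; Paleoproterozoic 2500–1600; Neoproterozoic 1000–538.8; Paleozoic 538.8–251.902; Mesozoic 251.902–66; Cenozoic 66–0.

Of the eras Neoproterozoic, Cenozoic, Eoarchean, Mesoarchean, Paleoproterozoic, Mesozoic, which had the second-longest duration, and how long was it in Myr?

Start − end for each: Neoproterozoic 1000 − 538.8 = 461.2; Cenozoic 66 − 0 = 66; Eoarchean 4031 − 3600 = 431; Mesoarchean 3200 − 2800 = 400; Paleoproterozoic 2500 − 1600 = 900; Mesozoic 251.902 − 66 = 185.902.
Ranking these from longest: Paleoproterozoic > Neoproterozoic > Eoarchean > Mesoarchean > Mesozoic > Cenozoic.
Position 2 in that ranking is Neoproterozoic, which lasted 461.2 Myr.

Neoproterozoic, 461.2 million years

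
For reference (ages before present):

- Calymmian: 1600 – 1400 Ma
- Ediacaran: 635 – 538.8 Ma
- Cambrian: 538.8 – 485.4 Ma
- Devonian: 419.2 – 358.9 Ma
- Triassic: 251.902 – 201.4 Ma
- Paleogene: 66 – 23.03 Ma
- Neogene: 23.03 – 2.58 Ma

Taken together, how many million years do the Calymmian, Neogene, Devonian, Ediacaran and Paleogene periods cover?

419.92 million years

Duration is start − end for each: (1600 − 1400) + (23.03 − 2.58) + (419.2 − 358.9) + (635 − 538.8) + (66 − 23.03).
That is 200 + 20.45 + 60.3 + 96.2 + 42.97, which totals 419.92 million years.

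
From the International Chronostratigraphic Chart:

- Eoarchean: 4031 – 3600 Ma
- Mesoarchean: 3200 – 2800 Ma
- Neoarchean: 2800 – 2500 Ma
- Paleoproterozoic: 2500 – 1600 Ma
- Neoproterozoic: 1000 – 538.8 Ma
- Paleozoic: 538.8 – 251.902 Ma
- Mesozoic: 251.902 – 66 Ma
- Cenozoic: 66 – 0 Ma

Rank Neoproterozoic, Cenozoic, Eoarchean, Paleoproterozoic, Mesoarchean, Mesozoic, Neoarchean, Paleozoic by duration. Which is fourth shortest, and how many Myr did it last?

Neoarchean, 300 million years

Start − end for each: Neoproterozoic 1000 − 538.8 = 461.2; Cenozoic 66 − 0 = 66; Eoarchean 4031 − 3600 = 431; Paleoproterozoic 2500 − 1600 = 900; Mesoarchean 3200 − 2800 = 400; Mesozoic 251.902 − 66 = 185.902; Neoarchean 2800 − 2500 = 300; Paleozoic 538.8 − 251.902 = 286.898.
Ranking these from shortest: Cenozoic < Mesozoic < Paleozoic < Neoarchean < Mesoarchean < Eoarchean < Neoproterozoic < Paleoproterozoic.
Position 4 in that ranking is Neoarchean, which lasted 300 Myr.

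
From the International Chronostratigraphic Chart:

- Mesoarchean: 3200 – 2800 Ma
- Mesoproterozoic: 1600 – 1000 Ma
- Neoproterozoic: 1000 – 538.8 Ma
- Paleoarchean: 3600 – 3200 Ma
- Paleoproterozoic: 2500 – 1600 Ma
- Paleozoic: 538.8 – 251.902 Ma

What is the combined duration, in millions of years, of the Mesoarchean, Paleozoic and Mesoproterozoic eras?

Each duration: Mesoarchean = 400; Paleozoic = 286.898; Mesoproterozoic = 600.
Sum: 400 + 286.898 + 600 = 1286.898 Myr.

1286.898 million years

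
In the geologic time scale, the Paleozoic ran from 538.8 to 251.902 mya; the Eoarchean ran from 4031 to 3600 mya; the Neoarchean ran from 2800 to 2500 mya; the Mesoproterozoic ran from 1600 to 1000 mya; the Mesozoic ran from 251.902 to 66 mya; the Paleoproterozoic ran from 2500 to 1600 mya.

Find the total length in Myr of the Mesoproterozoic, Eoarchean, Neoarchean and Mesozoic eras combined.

Each duration: Mesoproterozoic = 600; Eoarchean = 431; Neoarchean = 300; Mesozoic = 185.902.
Sum: 600 + 431 + 300 + 185.902 = 1516.902 Myr.

1516.902 million years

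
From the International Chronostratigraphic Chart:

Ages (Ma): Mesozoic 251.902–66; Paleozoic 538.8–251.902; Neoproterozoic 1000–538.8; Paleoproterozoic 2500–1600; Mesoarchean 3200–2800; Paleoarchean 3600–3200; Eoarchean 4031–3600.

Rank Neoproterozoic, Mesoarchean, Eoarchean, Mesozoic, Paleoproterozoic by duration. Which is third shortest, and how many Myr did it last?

Eoarchean, 431 million years

Start − end for each: Neoproterozoic 1000 − 538.8 = 461.2; Mesoarchean 3200 − 2800 = 400; Eoarchean 4031 − 3600 = 431; Mesozoic 251.902 − 66 = 185.902; Paleoproterozoic 2500 − 1600 = 900.
Ranking these from shortest: Mesozoic < Mesoarchean < Eoarchean < Neoproterozoic < Paleoproterozoic.
Position 3 in that ranking is Eoarchean, which lasted 431 Myr.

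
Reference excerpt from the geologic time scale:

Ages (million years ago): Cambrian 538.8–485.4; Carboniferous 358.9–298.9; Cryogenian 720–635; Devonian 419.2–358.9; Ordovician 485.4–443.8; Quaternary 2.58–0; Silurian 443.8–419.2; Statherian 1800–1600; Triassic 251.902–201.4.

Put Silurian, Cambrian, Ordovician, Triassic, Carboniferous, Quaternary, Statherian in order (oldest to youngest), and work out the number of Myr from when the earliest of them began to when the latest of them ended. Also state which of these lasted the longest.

From the excerpt: Silurian 443.8–419.2; Cambrian 538.8–485.4; Ordovician 485.4–443.8; Triassic 251.902–201.4; Carboniferous 358.9–298.9; Quaternary 2.58–0; Statherian 1800–1600 (Ma).
Larger Ma is earlier, so the oldest is Statherian and the youngest is Quaternary; oldest to youngest: Statherian, Cambrian, Ordovician, Silurian, Carboniferous, Triassic, Quaternary.
Oldest start 1800 minus youngest end 0 gives 1800 Myr overall.
Individual lengths (start − end): Cambrian 53.4; Silurian 24.6; Quaternary 2.58; Ordovician 41.6; Triassic 50.502; Statherian 200; Carboniferous 60. The largest is Statherian at 200 Myr.

Statherian, Cambrian, Ordovician, Silurian, Carboniferous, Triassic, Quaternary; total span 1800 Myr; longest is Statherian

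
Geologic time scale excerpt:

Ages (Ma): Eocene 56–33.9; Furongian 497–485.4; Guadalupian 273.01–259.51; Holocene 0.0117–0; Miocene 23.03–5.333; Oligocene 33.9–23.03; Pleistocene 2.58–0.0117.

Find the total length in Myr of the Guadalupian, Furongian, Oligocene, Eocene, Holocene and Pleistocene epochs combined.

60.65 million years

Duration is start − end for each: (273.01 − 259.51) + (497 − 485.4) + (33.9 − 23.03) + (56 − 33.9) + (0.0117 − 0) + (2.58 − 0.0117).
That is 13.5 + 11.6 + 10.87 + 22.1 + 0.0117 + 2.5683, which totals 60.65 million years.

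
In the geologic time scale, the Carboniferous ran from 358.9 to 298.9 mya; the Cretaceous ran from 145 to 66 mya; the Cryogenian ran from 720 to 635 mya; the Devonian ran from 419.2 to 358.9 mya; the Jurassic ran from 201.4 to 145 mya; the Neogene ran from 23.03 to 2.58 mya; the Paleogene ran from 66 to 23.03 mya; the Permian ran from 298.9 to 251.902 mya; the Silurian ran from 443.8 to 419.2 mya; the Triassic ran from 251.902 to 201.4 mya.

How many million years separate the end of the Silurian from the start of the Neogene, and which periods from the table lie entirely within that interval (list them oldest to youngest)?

End of Silurian = 419.2 Ma; start of Neogene = 23.03 Ma.
Gap = 419.2 − 23.03 = 396.17 Myr.
Periods wholly inside 419.2–23.03 Ma: Devonian (419.2–358.9), Carboniferous (358.9–298.9), Permian (298.9–251.902), Triassic (251.902–201.4), Jurassic (201.4–145), Cretaceous (145–66), Paleogene (66–23.03).

396.17 million years; Devonian, Carboniferous, Permian, Triassic, Jurassic, Cretaceous, Paleogene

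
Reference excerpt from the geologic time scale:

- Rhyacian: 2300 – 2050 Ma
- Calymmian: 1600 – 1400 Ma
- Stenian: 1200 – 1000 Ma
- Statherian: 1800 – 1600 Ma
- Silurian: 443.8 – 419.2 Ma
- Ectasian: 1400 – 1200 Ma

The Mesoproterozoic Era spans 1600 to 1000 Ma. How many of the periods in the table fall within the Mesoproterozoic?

Periods inside 1600–1000 Ma: Calymmian, Ectasian, Stenian — 3 in total.

3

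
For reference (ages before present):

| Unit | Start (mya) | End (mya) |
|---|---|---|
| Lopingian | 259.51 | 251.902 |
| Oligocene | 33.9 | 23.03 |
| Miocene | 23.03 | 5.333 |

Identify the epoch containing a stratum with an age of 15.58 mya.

Miocene

15.58 Ma lies between 23.03 and 5.333 Ma, so it falls in the Miocene.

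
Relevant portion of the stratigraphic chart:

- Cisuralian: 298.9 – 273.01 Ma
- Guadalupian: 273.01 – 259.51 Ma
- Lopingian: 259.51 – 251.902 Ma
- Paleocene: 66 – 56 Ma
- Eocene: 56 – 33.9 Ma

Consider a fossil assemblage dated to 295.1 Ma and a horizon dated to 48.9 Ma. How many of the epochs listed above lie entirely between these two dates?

3

The older date is 295.1 Ma and the younger is 48.9 Ma.
Epochs with start < 295.1 and end > 48.9 Ma: Guadalupian (273.01–259.51), Lopingian (259.51–251.902), Paleocene (66–56).
That is 3 complete epochs.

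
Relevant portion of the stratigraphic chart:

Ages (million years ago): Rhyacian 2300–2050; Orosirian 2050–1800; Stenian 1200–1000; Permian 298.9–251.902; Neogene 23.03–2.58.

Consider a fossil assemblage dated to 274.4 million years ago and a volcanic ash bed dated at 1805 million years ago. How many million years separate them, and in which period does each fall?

Elapsed time: 1805 − 274.4 = 1530.6 Myr.
274.4 Ma lies within 298.9–251.902 Ma: Permian.
1805 Ma lies within 2050–1800 Ma: Orosirian.

1530.6 million years apart; the first in the Permian, the second in the Orosirian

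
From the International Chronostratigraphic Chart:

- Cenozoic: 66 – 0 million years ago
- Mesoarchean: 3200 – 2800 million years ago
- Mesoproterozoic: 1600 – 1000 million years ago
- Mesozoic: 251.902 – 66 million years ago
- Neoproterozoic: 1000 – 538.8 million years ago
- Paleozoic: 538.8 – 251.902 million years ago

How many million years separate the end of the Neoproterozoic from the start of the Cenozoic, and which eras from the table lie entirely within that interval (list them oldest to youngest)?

The Neoproterozoic closes at 538.8 Ma and the Cenozoic opens at 66 Ma, so the interval is 538.8 − 66 = 472.8 Myr.
An era fits inside if it starts at or after 538.8 Ma and ends at or before 66 Ma; oldest first that gives Paleozoic, Mesozoic.

472.8 million years; Paleozoic, Mesozoic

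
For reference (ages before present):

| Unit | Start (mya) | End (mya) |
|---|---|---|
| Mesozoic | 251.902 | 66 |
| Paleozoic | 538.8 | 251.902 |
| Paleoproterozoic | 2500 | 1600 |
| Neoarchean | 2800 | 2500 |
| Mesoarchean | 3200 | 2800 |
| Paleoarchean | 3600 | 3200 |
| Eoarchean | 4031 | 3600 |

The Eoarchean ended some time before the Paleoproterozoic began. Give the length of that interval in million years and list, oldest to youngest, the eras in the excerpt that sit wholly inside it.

The Eoarchean closes at 3600 Ma and the Paleoproterozoic opens at 2500 Ma, so the interval is 3600 − 2500 = 1100 Myr.
An era fits inside if it starts at or after 3600 Ma and ends at or before 2500 Ma; oldest first that gives Paleoarchean, Mesoarchean, Neoarchean.

1100 million years; Paleoarchean, Mesoarchean, Neoarchean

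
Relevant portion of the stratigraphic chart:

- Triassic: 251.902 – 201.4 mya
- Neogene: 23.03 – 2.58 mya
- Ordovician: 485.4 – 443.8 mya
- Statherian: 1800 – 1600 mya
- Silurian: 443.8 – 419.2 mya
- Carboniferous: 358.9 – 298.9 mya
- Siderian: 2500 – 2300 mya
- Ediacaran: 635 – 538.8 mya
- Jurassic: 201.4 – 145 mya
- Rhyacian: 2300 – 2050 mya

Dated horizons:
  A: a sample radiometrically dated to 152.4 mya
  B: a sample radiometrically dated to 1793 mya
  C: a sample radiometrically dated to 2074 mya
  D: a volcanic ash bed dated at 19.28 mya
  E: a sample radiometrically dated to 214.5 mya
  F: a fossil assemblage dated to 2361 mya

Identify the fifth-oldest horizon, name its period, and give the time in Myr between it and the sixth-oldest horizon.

A, in the Jurassic; 133.12 million years to D

Larger Ma means older, so oldest first: F 2361 > C 2074 > B 1793 > E 214.5 > A 152.4 > D 19.28.
Counting 5 along gives A (152.4 Ma); the excerpt puts that inside the Jurassic, 201.4–145 Ma.
Next in line is D (19.28 Ma), and 152.4 − 19.28 = 133.12 Myr.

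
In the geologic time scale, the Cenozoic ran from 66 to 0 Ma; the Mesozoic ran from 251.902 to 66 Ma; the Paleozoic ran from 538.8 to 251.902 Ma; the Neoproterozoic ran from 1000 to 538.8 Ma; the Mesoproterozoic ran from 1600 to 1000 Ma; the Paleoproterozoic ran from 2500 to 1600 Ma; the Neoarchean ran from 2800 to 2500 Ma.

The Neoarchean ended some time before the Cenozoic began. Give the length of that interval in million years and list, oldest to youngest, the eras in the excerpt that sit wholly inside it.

2434 million years; Paleoproterozoic, Mesoproterozoic, Neoproterozoic, Paleozoic, Mesozoic

The Neoarchean closes at 2500 Ma and the Cenozoic opens at 66 Ma, so the interval is 2500 − 66 = 2434 Myr.
An era fits inside if it starts at or after 2500 Ma and ends at or before 66 Ma; oldest first that gives Paleoproterozoic, Mesoproterozoic, Neoproterozoic, Paleozoic, Mesozoic.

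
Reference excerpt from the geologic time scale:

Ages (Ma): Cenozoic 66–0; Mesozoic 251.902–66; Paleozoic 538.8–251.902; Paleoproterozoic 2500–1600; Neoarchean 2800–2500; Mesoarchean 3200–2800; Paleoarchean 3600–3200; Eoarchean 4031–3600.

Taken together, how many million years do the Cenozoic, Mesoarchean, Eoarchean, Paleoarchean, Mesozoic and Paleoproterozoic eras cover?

2382.902 million years

Each duration: Cenozoic = 66; Mesoarchean = 400; Eoarchean = 431; Paleoarchean = 400; Mesozoic = 185.902; Paleoproterozoic = 900.
Sum: 66 + 400 + 431 + 400 + 185.902 + 900 = 2382.902 Myr.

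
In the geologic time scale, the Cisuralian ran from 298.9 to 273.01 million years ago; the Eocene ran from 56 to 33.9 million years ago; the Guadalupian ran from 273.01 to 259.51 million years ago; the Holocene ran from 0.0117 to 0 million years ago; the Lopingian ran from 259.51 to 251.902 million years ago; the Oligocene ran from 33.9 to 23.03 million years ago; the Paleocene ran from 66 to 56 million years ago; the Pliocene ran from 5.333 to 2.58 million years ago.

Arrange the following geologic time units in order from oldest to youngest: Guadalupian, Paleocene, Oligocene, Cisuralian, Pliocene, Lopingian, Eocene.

Cisuralian, then Guadalupian, then Lopingian, then Paleocene, then Eocene, then Oligocene, then Pliocene

Read off each span (Ma): Guadalupian 273.01–259.51; Paleocene 66–56; Oligocene 33.9–23.03; Cisuralian 298.9–273.01; Pliocene 5.333–2.58; Lopingian 259.51–251.902; Eocene 56–33.9.
Larger Ma is older, so oldest→youngest is Cisuralian, Guadalupian, Lopingian, Paleocene, Eocene, Oligocene, Pliocene.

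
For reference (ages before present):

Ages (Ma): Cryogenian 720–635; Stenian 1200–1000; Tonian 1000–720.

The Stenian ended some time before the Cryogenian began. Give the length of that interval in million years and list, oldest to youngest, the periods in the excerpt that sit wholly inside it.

The Stenian closes at 1000 Ma and the Cryogenian opens at 720 Ma, so the interval is 1000 − 720 = 280 Myr.
A period fits inside if it starts at or after 1000 Ma and ends at or before 720 Ma; oldest first that gives Tonian.

280 million years; Tonian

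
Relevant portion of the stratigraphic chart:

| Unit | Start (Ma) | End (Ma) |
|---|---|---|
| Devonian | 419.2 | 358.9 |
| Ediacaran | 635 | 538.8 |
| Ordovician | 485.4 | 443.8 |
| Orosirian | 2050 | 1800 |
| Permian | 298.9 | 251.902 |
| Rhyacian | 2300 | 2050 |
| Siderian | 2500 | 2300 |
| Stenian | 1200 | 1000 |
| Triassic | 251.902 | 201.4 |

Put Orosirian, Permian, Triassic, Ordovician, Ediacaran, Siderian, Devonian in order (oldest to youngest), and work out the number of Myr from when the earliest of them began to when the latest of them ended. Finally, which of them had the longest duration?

Siderian → Orosirian → Ediacaran → Ordovician → Devonian → Permian → Triassic; total span 2298.6 Myr; longest is Orosirian

Start ages (Ma): Siderian 2500, Orosirian 2050, Ediacaran 635, Ordovician 485.4, Devonian 419.2, Permian 298.9, Triassic 251.902.
Ordered oldest to youngest: Siderian, Orosirian, Ediacaran, Ordovician, Devonian, Permian, Triassic.
Span = 2500 − 201.4 = 2298.6 Myr.
Durations: Ordovician 41.6, Triassic 50.502, Ediacaran 96.2, Permian 46.998, Devonian 60.3, Orosirian 250, Siderian 200 → longest is Orosirian (250 Myr).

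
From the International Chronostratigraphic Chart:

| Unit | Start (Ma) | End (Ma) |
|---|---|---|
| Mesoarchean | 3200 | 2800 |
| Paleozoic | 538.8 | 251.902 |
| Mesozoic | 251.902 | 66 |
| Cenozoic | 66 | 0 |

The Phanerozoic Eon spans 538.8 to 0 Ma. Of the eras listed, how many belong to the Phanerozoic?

3

Eras inside 538.8–0 Ma: Paleozoic, Mesozoic, Cenozoic — 3 in total.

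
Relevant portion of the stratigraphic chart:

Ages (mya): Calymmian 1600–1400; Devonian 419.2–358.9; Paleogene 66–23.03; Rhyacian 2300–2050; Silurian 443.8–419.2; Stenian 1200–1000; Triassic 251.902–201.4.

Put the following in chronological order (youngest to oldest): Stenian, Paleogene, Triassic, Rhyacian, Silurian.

Read off each span (Ma): Stenian 1200–1000; Paleogene 66–23.03; Triassic 251.902–201.4; Rhyacian 2300–2050; Silurian 443.8–419.2.
Larger Ma is older, so oldest→youngest is Rhyacian, Stenian, Silurian, Triassic, Paleogene; reverse it for youngest→oldest.

Paleogene, Triassic, Silurian, Stenian, Rhyacian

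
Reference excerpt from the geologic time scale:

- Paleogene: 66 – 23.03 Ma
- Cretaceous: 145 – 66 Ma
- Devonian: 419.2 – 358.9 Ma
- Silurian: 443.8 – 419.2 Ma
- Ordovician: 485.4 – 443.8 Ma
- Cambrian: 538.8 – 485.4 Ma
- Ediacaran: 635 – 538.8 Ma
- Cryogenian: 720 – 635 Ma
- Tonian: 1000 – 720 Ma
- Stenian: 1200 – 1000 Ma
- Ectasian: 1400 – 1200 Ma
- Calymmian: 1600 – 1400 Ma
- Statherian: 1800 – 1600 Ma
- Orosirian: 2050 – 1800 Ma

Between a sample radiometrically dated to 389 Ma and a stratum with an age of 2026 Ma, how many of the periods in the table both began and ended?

2026 Ma sits inside the Orosirian (2050–1800) and 389 Ma inside the Devonian (419.2–358.9); neither of those is wholly between the two dates.
The listed periods lying completely between them are Statherian, Calymmian, Ectasian, Stenian, Tonian, Cryogenian, Ediacaran, Cambrian, Ordovician, Silurian — 10 in all.

10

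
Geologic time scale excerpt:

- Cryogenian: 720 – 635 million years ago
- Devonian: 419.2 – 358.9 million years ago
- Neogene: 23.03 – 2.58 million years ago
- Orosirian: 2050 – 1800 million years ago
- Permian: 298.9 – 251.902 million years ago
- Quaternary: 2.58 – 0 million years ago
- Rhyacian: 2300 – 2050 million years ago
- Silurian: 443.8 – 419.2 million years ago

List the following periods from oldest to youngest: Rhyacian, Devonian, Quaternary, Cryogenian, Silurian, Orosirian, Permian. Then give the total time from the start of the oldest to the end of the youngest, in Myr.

Start ages (Ma): Rhyacian 2300, Orosirian 2050, Cryogenian 720, Silurian 443.8, Devonian 419.2, Permian 298.9, Quaternary 2.58.
Ordered oldest to youngest: Rhyacian, Orosirian, Cryogenian, Silurian, Devonian, Permian, Quaternary.
Span = 2300 − 0 = 2300 Myr.

Rhyacian → Orosirian → Cryogenian → Silurian → Devonian → Permian → Quaternary; total span 2300 Myr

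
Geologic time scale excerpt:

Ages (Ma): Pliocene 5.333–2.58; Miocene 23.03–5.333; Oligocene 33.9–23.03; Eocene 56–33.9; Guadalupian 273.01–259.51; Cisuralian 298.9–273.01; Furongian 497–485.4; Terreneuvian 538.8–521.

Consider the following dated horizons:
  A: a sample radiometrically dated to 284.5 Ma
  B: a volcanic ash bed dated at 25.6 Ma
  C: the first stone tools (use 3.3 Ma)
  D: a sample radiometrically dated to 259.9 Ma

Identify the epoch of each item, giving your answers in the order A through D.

Match each age against the start–end ranges in the excerpt: A = 284.5 Ma → Cisuralian (298.9–273.01); B = 25.6 Ma → Oligocene (33.9–23.03); C = 3.3 Ma → Pliocene (5.333–2.58); D = 259.9 Ma → Guadalupian (273.01–259.51).

A — Cisuralian; B — Oligocene; C — Pliocene; D — Guadalupian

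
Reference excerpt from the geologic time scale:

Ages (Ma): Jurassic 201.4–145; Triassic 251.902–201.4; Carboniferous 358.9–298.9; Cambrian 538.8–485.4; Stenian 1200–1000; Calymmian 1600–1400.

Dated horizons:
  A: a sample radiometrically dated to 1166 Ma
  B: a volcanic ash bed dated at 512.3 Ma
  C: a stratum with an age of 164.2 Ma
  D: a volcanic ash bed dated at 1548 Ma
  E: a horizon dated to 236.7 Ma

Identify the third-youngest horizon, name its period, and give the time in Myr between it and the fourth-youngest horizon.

Smaller Ma means younger, so youngest first: C 164.2 < E 236.7 < B 512.3 < A 1166 < D 1548.
Counting 3 along gives B (512.3 Ma); the excerpt puts that inside the Cambrian, 538.8–485.4 Ma.
Next in line is A (1166 Ma), and 1166 − 512.3 = 653.7 Myr.

B, in the Cambrian; 653.7 million years to A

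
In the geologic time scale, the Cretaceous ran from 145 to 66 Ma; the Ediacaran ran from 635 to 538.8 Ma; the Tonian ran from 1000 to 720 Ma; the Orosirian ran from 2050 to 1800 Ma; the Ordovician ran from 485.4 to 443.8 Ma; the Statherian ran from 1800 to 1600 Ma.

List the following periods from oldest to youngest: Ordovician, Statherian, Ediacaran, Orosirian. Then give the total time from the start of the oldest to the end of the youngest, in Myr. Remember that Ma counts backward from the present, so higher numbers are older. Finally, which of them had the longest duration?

Orosirian → Statherian → Ediacaran → Ordovician; total span 1606.2 Myr; longest is Orosirian

Start ages (Ma): Orosirian 2050, Statherian 1800, Ediacaran 635, Ordovician 485.4.
Ordered oldest to youngest: Orosirian, Statherian, Ediacaran, Ordovician.
Span = 2050 − 443.8 = 1606.2 Myr.
Durations: Orosirian 250, Statherian 200, Ordovician 41.6, Ediacaran 96.2 → longest is Orosirian (250 Myr).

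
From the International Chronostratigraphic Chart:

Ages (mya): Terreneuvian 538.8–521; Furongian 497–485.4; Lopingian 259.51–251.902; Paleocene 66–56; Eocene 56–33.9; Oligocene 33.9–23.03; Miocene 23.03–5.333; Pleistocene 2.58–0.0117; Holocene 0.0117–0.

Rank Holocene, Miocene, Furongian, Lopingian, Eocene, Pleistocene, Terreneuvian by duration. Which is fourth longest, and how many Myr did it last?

Start − end for each: Holocene 0.0117 − 0 = 0.0117; Miocene 23.03 − 5.333 = 17.697; Furongian 497 − 485.4 = 11.6; Lopingian 259.51 − 251.902 = 7.608; Eocene 56 − 33.9 = 22.1; Pleistocene 2.58 − 0.0117 = 2.5683; Terreneuvian 538.8 − 521 = 17.8.
Ranking these from longest: Eocene > Terreneuvian > Miocene > Furongian > Lopingian > Pleistocene > Holocene.
Position 4 in that ranking is Furongian, which lasted 11.6 Myr.

Furongian, 11.6 million years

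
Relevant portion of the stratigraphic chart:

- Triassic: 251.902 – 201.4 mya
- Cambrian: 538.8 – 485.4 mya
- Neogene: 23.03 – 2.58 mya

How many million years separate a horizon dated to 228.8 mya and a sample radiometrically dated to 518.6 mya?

518.6 − 228.8 = 289.8 million years.

289.8 million years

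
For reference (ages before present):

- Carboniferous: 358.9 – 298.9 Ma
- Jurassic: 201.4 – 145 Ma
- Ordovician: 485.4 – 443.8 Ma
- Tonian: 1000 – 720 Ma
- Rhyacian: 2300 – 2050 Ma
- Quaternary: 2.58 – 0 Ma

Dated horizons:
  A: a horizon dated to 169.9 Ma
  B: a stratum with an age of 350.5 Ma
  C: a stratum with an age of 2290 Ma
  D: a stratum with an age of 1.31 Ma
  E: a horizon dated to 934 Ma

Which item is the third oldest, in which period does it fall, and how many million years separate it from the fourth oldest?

B, in the Carboniferous; 180.6 million years to A

Larger Ma means older, so oldest first: C 2290 > E 934 > B 350.5 > A 169.9 > D 1.31.
Counting 3 along gives B (350.5 Ma); the excerpt puts that inside the Carboniferous, 358.9–298.9 Ma.
Next in line is A (169.9 Ma), and 350.5 − 169.9 = 180.6 Myr.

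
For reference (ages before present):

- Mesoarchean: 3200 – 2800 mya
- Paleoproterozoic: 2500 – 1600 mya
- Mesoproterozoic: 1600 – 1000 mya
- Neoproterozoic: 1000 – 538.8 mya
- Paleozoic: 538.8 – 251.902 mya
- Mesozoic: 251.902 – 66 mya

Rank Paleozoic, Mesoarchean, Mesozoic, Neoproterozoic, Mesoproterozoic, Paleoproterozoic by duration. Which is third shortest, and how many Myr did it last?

Durations: Paleozoic 286.898; Mesoarchean 400; Mesozoic 185.902; Neoproterozoic 461.2; Mesoproterozoic 600; Paleoproterozoic 900 Myr.
Sorted shortest-first: Mesozoic (185.902), Paleozoic (286.898), Mesoarchean (400), Neoproterozoic (461.2), Mesoproterozoic (600), Paleoproterozoic (900).
The third shortest is Mesoarchean at 400 Myr.

Mesoarchean, 400 million years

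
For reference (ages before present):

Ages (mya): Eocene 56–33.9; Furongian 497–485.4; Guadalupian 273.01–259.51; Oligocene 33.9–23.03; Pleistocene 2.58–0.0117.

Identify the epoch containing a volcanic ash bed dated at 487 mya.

Furongian

487 Ma lies between 497 and 485.4 Ma, so it falls in the Furongian.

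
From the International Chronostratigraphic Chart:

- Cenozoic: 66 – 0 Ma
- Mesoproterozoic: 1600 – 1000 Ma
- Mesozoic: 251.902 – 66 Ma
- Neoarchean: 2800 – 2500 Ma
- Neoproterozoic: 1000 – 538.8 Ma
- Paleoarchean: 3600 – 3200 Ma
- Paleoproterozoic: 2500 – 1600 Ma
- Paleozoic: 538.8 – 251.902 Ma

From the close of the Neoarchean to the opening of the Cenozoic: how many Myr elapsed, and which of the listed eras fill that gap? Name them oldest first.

End of Neoarchean = 2500 Ma; start of Cenozoic = 66 Ma.
Gap = 2500 − 66 = 2434 Myr.
Eras wholly inside 2500–66 Ma: Paleoproterozoic (2500–1600), Mesoproterozoic (1600–1000), Neoproterozoic (1000–538.8), Paleozoic (538.8–251.902), Mesozoic (251.902–66).

2434 million years; Paleoproterozoic, Mesoproterozoic, Neoproterozoic, Paleozoic, Mesozoic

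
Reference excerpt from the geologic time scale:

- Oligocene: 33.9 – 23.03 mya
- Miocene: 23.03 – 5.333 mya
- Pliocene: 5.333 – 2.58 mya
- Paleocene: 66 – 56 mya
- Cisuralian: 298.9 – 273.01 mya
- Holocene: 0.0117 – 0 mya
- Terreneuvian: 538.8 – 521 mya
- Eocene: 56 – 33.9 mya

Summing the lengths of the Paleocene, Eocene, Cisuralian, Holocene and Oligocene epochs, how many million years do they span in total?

68.8717 million years

Duration is start − end for each: (66 − 56) + (56 − 33.9) + (298.9 − 273.01) + (0.0117 − 0) + (33.9 − 23.03).
That is 10 + 22.1 + 25.89 + 0.0117 + 10.87, which totals 68.8717 million years.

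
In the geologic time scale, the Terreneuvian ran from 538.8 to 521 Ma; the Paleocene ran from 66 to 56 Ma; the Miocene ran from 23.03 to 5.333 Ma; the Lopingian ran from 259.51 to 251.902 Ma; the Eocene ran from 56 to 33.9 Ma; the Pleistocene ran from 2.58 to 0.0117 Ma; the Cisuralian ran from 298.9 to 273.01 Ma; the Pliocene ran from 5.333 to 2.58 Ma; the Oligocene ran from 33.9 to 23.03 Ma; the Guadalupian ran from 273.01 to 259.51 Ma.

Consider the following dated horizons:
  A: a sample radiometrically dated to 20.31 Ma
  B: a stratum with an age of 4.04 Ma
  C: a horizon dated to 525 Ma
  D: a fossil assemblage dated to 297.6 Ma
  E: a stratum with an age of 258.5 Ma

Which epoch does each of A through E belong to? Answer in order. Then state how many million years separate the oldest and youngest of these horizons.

A: 20.31 Ma lies in 23.03–5.333 Ma, so Miocene.
B: 4.04 Ma lies in 5.333–2.58 Ma, so Pliocene.
C: 525 Ma lies in 538.8–521 Ma, so Terreneuvian.
D: 297.6 Ma lies in 298.9–273.01 Ma, so Cisuralian.
E: 258.5 Ma lies in 259.51–251.902 Ma, so Lopingian.
Oldest = 525 Ma, youngest = 4.04 Ma → span 520.96 Myr.

A — Miocene; B — Pliocene; C — Terreneuvian; D — Cisuralian; E — Lopingian; span 520.96 million years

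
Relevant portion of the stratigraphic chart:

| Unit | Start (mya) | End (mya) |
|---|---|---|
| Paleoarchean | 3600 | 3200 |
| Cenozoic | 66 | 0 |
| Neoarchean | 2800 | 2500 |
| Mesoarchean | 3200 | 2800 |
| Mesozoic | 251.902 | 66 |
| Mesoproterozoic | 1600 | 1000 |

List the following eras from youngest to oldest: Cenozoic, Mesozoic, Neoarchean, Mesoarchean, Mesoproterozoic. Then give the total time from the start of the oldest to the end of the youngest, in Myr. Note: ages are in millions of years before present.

Start ages (Ma): Mesoarchean 3200, Neoarchean 2800, Mesoproterozoic 1600, Mesozoic 251.902, Cenozoic 66.
Ordered youngest to oldest: Cenozoic, Mesozoic, Mesoproterozoic, Neoarchean, Mesoarchean.
Span = 3200 − 0 = 3200 Myr.

Cenozoic, Mesozoic, Mesoproterozoic, Neoarchean, Mesoarchean; total span 3200 Myr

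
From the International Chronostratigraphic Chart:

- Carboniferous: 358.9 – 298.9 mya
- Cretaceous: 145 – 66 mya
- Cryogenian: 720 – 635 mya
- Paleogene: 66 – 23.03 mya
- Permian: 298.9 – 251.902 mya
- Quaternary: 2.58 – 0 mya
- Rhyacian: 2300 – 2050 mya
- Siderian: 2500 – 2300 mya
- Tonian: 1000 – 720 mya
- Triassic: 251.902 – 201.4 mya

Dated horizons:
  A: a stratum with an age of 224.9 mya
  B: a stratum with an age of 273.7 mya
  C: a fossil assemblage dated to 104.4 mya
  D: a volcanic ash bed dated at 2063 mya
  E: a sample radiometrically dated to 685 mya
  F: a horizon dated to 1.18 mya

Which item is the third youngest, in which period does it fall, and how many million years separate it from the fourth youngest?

A, in the Triassic; 48.8 million years to B

Sorted youngest-first by Ma: F (1.18), C (104.4), A (224.9), B (273.7), E (685), D (2063).
The third youngest is A at 224.9 Ma, which lies in 251.902–201.4 Ma: the Triassic.
The fourth youngest is B at 273.7 Ma; separation = |224.9 − 273.7| = 48.8 Myr.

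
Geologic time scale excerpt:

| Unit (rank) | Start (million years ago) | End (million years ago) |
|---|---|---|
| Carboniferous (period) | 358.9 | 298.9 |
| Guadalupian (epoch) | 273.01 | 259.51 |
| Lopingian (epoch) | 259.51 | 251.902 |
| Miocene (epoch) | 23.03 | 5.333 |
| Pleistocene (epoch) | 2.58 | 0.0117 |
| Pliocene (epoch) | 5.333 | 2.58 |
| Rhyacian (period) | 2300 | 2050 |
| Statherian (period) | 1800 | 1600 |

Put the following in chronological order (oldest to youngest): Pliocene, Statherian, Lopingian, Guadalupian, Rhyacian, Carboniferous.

Rhyacian → Statherian → Carboniferous → Guadalupian → Lopingian → Pliocene

Sorting by start age (descending Ma, since larger Ma = older): Rhyacian start 2300, Statherian start 1800, Carboniferous start 358.9, Guadalupian start 273.01, Lopingian start 259.51, Pliocene start 5.333.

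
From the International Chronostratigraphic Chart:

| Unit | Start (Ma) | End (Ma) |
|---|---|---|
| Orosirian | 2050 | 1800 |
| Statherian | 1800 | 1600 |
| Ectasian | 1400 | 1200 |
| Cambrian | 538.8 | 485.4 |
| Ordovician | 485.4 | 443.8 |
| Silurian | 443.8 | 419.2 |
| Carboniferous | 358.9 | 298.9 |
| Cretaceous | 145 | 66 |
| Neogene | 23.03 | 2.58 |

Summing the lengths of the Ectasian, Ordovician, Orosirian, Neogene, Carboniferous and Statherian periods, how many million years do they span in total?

Each duration: Ectasian = 200; Ordovician = 41.6; Orosirian = 250; Neogene = 20.45; Carboniferous = 60; Statherian = 200.
Sum: 200 + 41.6 + 250 + 20.45 + 60 + 200 = 772.05 Myr.

772.05 million years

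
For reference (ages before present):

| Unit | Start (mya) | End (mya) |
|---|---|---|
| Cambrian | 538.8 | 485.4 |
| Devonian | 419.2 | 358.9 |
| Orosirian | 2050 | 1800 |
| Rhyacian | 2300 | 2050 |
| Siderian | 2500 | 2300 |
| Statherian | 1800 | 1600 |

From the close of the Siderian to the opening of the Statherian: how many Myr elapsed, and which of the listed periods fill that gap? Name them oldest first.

500 million years; Rhyacian, Orosirian

End of Siderian = 2300 Ma; start of Statherian = 1800 Ma.
Gap = 2300 − 1800 = 500 Myr.
Periods wholly inside 2300–1800 Ma: Rhyacian (2300–2050), Orosirian (2050–1800).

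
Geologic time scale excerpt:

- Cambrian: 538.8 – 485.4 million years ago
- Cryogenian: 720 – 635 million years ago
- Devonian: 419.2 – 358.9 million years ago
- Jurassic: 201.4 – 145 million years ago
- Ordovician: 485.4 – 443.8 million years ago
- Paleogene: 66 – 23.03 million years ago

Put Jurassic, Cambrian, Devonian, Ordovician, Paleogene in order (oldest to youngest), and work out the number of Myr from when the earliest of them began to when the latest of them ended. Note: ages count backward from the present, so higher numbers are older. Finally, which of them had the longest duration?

Start ages (Ma): Cambrian 538.8, Ordovician 485.4, Devonian 419.2, Jurassic 201.4, Paleogene 66.
Ordered oldest to youngest: Cambrian, Ordovician, Devonian, Jurassic, Paleogene.
Span = 538.8 − 23.03 = 515.77 Myr.
Durations: Jurassic 56.4, Ordovician 41.6, Paleogene 42.97, Devonian 60.3, Cambrian 53.4 → longest is Devonian (60.3 Myr).

Cambrian → Ordovician → Devonian → Jurassic → Paleogene; total span 515.77 Myr; longest is Devonian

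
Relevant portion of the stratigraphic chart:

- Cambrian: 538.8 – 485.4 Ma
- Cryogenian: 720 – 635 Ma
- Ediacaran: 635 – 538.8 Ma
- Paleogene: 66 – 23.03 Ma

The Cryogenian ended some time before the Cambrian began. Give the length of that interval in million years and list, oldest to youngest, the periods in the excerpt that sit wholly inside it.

96.2 million years; Ediacaran

The Cryogenian closes at 635 Ma and the Cambrian opens at 538.8 Ma, so the interval is 635 − 538.8 = 96.2 Myr.
A period fits inside if it starts at or after 635 Ma and ends at or before 538.8 Ma; oldest first that gives Ediacaran.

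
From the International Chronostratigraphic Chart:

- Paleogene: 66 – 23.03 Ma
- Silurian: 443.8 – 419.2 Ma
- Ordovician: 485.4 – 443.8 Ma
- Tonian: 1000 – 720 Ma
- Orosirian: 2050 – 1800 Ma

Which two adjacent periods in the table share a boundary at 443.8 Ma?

The Ordovician ends at 443.8 Ma and the Silurian begins at 443.8 Ma, so they share that boundary.

Ordovician and Silurian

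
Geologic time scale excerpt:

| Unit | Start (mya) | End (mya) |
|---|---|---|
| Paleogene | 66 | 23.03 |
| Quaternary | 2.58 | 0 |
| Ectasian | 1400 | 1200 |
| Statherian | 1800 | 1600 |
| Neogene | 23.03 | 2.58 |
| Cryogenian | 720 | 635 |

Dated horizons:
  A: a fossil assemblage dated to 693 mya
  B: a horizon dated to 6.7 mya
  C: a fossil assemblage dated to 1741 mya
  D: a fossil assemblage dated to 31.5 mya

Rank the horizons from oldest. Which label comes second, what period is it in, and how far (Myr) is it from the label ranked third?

A, in the Cryogenian; 661.5 million years to D

Sorted oldest-first by Ma: C (1741), A (693), D (31.5), B (6.7).
The second oldest is A at 693 Ma, which lies in 720–635 Ma: the Cryogenian.
The third oldest is D at 31.5 Ma; separation = |693 − 31.5| = 661.5 Myr.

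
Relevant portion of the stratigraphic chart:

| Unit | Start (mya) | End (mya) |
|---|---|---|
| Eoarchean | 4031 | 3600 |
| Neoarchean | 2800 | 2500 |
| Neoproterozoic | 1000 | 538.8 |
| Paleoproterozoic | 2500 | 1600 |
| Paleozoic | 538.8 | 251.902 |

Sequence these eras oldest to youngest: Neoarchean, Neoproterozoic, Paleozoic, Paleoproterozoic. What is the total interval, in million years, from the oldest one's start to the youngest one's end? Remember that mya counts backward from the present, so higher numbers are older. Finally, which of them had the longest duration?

Neoarchean → Paleoproterozoic → Neoproterozoic → Paleozoic; total span 2548.098 Myr; longest is Paleoproterozoic

From the excerpt: Neoarchean 2800–2500; Neoproterozoic 1000–538.8; Paleozoic 538.8–251.902; Paleoproterozoic 2500–1600 (Ma).
Larger Ma is earlier, so the oldest is Neoarchean and the youngest is Paleozoic; oldest to youngest: Neoarchean, Paleoproterozoic, Neoproterozoic, Paleozoic.
Oldest start 2800 minus youngest end 251.902 gives 2548.098 Myr overall.
Individual lengths (start − end): Paleoproterozoic 900; Neoproterozoic 461.2; Paleozoic 286.898; Neoarchean 300. The largest is Paleoproterozoic at 900 Myr.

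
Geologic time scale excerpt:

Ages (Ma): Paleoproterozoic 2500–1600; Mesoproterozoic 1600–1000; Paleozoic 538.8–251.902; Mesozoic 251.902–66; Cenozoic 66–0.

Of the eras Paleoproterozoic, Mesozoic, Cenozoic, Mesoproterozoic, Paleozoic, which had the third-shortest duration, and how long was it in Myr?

Start − end for each: Paleoproterozoic 2500 − 1600 = 900; Mesozoic 251.902 − 66 = 185.902; Cenozoic 66 − 0 = 66; Mesoproterozoic 1600 − 1000 = 600; Paleozoic 538.8 − 251.902 = 286.898.
Ranking these from shortest: Cenozoic < Mesozoic < Paleozoic < Mesoproterozoic < Paleoproterozoic.
Position 3 in that ranking is Paleozoic, which lasted 286.898 Myr.

Paleozoic, 286.898 million years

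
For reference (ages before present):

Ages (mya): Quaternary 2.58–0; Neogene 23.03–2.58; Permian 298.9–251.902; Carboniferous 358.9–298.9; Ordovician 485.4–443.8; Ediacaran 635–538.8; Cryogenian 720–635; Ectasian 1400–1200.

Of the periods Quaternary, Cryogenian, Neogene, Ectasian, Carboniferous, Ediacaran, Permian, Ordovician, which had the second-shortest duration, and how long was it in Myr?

Neogene, 20.45 million years

Start − end for each: Quaternary 2.58 − 0 = 2.58; Cryogenian 720 − 635 = 85; Neogene 23.03 − 2.58 = 20.45; Ectasian 1400 − 1200 = 200; Carboniferous 358.9 − 298.9 = 60; Ediacaran 635 − 538.8 = 96.2; Permian 298.9 − 251.902 = 46.998; Ordovician 485.4 − 443.8 = 41.6.
Ranking these from shortest: Quaternary < Neogene < Ordovician < Permian < Carboniferous < Cryogenian < Ediacaran < Ectasian.
Position 2 in that ranking is Neogene, which lasted 20.45 Myr.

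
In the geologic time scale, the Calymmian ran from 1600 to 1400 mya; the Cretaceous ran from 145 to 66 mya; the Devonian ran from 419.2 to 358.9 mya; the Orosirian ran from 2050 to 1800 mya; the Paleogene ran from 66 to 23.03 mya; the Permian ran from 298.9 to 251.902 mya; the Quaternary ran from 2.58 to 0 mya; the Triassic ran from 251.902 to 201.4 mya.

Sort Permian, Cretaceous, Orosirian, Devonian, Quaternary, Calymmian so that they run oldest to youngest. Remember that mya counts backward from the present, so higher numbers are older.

Sorting by start age (descending Ma, since larger Ma = older): Orosirian start 2050, Calymmian start 1600, Devonian start 419.2, Permian start 298.9, Cretaceous start 145, Quaternary start 2.58.

Orosirian, then Calymmian, then Devonian, then Permian, then Cretaceous, then Quaternary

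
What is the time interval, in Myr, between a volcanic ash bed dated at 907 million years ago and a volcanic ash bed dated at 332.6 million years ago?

574.4 million years

907 − 332.6 = 574.4 million years.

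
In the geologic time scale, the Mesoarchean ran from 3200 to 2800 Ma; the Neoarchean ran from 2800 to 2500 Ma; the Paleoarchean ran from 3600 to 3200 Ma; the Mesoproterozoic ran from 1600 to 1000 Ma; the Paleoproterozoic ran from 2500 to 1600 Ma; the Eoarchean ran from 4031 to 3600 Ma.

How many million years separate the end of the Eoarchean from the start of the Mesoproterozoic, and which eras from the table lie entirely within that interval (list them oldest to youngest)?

2000 million years; Paleoarchean, Mesoarchean, Neoarchean, Paleoproterozoic

The Eoarchean closes at 3600 Ma and the Mesoproterozoic opens at 1600 Ma, so the interval is 3600 − 1600 = 2000 Myr.
An era fits inside if it starts at or after 3600 Ma and ends at or before 1600 Ma; oldest first that gives Paleoarchean, Mesoarchean, Neoarchean, Paleoproterozoic.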